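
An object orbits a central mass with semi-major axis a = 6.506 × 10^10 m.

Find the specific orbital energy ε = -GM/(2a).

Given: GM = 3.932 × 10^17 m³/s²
a = 6.506 × 10^10 m
GM = 3.932 × 10^17 m³/s²
2a = 1.3012 × 10^11 m
ε = −GM/(2a) = -3.02183 × 10^6 J/kg ≈ -3.022 MJ/kg

Final answer: -3.022 MJ/kg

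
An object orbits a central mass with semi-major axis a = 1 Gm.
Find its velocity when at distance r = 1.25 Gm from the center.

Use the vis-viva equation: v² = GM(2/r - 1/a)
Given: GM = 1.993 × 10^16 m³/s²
a = 1 Gm = 1 × 10^9 m
r = 1.25 Gm = 1.25 × 10^9 m
GM = 1.993 × 10^16 m³/s²
2/r − 1/a = 1.6 × 10^-9 − 1 × 10^-9 = 6 × 10^-10 m⁻¹
v² = GM (2/r − 1/a) = 1.1958 × 10^7 m²/s²
v = 3458.03 m/s ≈ 3.458 km/s

Final answer: 3.458 km/s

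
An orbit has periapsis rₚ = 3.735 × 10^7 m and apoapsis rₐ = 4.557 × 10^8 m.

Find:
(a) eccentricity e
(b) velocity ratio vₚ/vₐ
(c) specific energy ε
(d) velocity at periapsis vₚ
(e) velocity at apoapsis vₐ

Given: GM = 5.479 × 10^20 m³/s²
rₚ = 3.735 × 10^7 m
rₐ = 4.557 × 10^8 m
GM = 5.479 × 10^20 m³/s²
a = (rₚ + rₐ)/2 = 2.46525 × 10^8 m
e = (rₐ − rₚ)/(rₐ + rₚ) = (4.1835 × 10^8) / (4.9305 × 10^8) = 0.848494
(a) e = 0.848494 ≈ 0.8485
(b) vₚ/vₐ = rₐ/rₚ (angular momentum) = (4.557 × 10^8) / (3.735 × 10^7) = 12.2008 ≈ 12.2
(c) 2a = 4.9305 × 10^8 m;  ε = −GM/(2a) = -1.11125 × 10^12 J/kg ≈ -1111 GJ/kg
(d) vₚ² = GM (2/rₚ − 1/a) = 5.479 × 10^20 × (5.35475 × 10^-8 − 4.05638 × 10^-9) = 2.71162 × 10^13 m²/s²;  vₚ = 5.20732 × 10^6 m/s ≈ 5207 km/s
(e) vₐ² = GM (2/rₐ − 1/a) = 5.479 × 10^20 × (4.38885 × 10^-9 − 4.05638 × 10^-9) = 1.8216 × 10^11 m²/s²;  vₐ = 426802 m/s ≈ 426.8 km/s

Final answer:
(a) eccentricity e = 0.8485
(b) velocity ratio vₚ/vₐ = 12.2
(c) specific energy ε = -1111 GJ/kg
(d) velocity at periapsis vₚ = 5207 km/s
(e) velocity at apoapsis vₐ = 426.8 km/s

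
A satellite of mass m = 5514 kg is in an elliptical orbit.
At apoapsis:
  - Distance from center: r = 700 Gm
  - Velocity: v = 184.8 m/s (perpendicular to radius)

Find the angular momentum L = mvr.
r = 700 Gm = 7 × 10^11 m
v = 184.8 m/s
vr = 184.8 × 7 × 10^11 = 1.2936 × 10^14 m²/s
L = m × vr = 5514 × 1.2936 × 10^14 = 7.13291 × 10^17 kg·m²/s ≈ 7.133 × 10^17 kg·m²/s

Final answer: L = 7.133 × 10^17 kg·m²/s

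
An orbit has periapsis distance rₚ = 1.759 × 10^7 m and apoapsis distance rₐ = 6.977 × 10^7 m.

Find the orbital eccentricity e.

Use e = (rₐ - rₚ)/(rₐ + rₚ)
rₚ = 1.759 × 10^7 m
rₐ = 6.977 × 10^7 m
rₐ − rₚ = 5.218 × 10^7 m
rₐ + rₚ = 8.736 × 10^7 m
e = (rₐ − rₚ)/(rₐ + rₚ) = 0.597299

Final answer: e = 0.5973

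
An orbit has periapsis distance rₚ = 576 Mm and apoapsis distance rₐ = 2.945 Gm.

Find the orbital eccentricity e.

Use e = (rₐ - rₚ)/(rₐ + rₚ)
rₚ = 576 Mm = 5.76 × 10^8 m
rₐ = 2.945 Gm = 2.945 × 10^9 m
rₐ − rₚ = 2.369 × 10^9 m
rₐ + rₚ = 3.521 × 10^9 m
e = (rₐ − rₚ)/(rₐ + rₚ) = 0.67282

Final answer: e = 0.6728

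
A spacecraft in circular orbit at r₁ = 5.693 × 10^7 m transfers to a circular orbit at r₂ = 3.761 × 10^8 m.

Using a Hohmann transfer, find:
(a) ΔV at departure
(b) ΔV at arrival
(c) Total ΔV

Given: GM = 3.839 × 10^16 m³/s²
r₁ = 5.693 × 10^7 m
r₂ = 3.761 × 10^8 m
GM = 3.839 × 10^16 m³/s²
Transfer ellipse: a_t = (r₁ + r₂)/2 = 2.16515 × 10^8 m
Circular speed at r₁: v₁ = √(GM/r₁) = 25968 m/s
Transfer speed at r₁ (periapsis): v₁ₜ = √(GM(2/r₁ − 1/a_t)) = 34225.2 m/s
(a) ΔV₁ = v₁ₜ − v₁ = 8257.21 m/s ≈ 8.257 km/s
Circular speed at r₂: v₂ = √(GM/r₂) = 10103.2 m/s
Transfer speed at r₂ (apoapsis): v₂ₜ = √(GM(2/r₂ − 1/a_t)) = 5180.65 m/s
(b) ΔV₂ = v₂ − v₂ₜ = 4922.52 m/s ≈ 4.923 km/s
(c) ΔV_total = ΔV₁ + ΔV₂ = 13179.7 m/s ≈ 13.18 km/s

Final answer:
(a) ΔV₁ = 8.257 km/s
(b) ΔV₂ = 4.923 km/s
(c) ΔV_total = 13.18 km/s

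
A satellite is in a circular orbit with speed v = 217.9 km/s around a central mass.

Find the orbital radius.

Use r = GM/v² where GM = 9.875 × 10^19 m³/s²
v = 217.9 km/s = 217900 m/s
GM = 9.875 × 10^19 m³/s²
v² = 4.74804 × 10^10 m²/s²
r = GM/v² = (9.875 × 10^19) / (4.74804 × 10^10) = 2.07981 × 10^9 m ≈ 2.08 Gm

Final answer: 2.08 Gm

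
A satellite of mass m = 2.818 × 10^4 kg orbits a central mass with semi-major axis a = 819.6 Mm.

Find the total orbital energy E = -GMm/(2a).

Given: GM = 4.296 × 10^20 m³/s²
a = 819.6 Mm = 8.196 × 10^8 m
GM = 4.296 × 10^20 m³/s²
2a = 1.6392 × 10^9 m
GMm = 4.296 × 10^20 × 28180 = 1.21061 × 10^25 m³·kg/s²
E = −GMm/(2a) = -7.38539 × 10^15 J ≈ -7.385 PJ

Final answer: -7.385 PJ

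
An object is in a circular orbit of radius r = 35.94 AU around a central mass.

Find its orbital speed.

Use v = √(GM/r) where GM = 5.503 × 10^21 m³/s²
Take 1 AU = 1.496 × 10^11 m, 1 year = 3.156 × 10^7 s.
r = 35.94 AU = 5.37662 × 10^12 m
GM = 5.503 × 10^21 m³/s²
GM/r = (5.503 × 10^21) / (5.37662 × 10^12) = 1.0235 × 10^9 m²/s²
v = √(GM/r) = 31992.3 m/s ≈ 6.749 AU/year

Final answer: 6.749 AU/year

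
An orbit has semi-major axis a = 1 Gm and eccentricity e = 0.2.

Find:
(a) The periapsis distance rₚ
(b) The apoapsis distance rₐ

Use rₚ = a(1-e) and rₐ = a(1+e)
a = 1 Gm = 1 × 10^9 m
e = 0.2:  1 − e = 0.8,  1 + e = 1.2
(a) rₚ = a(1 − e) = 1 × 10^9 m × 0.8 = 8 × 10^8 m ≈ 800 Mm
(b) rₐ = a(1 + e) = 1 × 10^9 m × 1.2 = 1.2 × 10^9 m ≈ 1.2 Gm

Final answer:
(a) rₚ = 800 Mm
(b) rₐ = 1.2 Gm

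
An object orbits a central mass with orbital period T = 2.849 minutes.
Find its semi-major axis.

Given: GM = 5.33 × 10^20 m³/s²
T = 2.849 minutes = 170.94 s
GM = 5.33 × 10^20 m³/s²
Kepler's third law: a³ = GM T² / (4π²)
T² = 29220.5 s²
a³ = (5.33 × 10^20) × 29220.5 / (4π²) = 3.94507 × 10^23 m³
a = (a³)^(1/3) = 7.33418 × 10^7 m ≈ 73.34 Mm

Final answer: 73.34 Mm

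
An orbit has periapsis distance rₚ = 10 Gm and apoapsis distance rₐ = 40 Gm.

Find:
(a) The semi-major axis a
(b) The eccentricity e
rₚ = 10 Gm = 1 × 10^10 m
rₐ = 40 Gm = 4 × 10^10 m
(a) a = (rₚ + rₐ)/2 = 2.5 × 10^10 m ≈ 25 Gm
(b) e = (rₐ − rₚ)/(rₐ + rₚ) = (3 × 10^10) / (5 × 10^10) = 0.6

Final answer:
(a) a = 25 Gm
(b) e = 0.6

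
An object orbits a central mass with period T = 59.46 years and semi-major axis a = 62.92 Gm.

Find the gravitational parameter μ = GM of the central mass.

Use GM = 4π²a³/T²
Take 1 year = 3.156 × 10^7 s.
T = 59.46 years = 1.87656 × 10^9 s
a = 62.92 Gm = 6.292 × 10^10 m
a³ = 2.49096 × 10^32 m³
T² = 3.52147 × 10^18 s²
GM = 4π² × (2.49096 × 10^32) / (3.52147 × 10^18) = 2.79256 × 10^15 m³/s²
GM ≈ 2.793 × 10^15 m³/s²

Final answer: GM = 2.793 × 10^15 m³/s²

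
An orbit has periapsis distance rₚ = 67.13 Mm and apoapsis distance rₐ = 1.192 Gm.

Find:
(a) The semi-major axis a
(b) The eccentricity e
rₚ = 67.13 Mm = 6.713 × 10^7 m
rₐ = 1.192 Gm = 1.192 × 10^9 m
(a) a = (rₚ + rₐ)/2 = 6.29565 × 10^8 m ≈ 629.6 Mm
(b) e = (rₐ − rₚ)/(rₐ + rₚ) = (1.12487 × 10^9) / (1.25913 × 10^9) = 0.893371

Final answer:
(a) a = 629.6 Mm
(b) e = 0.8934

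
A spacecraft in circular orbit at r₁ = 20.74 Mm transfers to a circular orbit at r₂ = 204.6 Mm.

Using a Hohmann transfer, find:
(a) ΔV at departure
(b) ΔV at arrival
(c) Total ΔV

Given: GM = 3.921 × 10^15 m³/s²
r₁ = 20.74 Mm = 2.074 × 10^7 m
r₂ = 204.6 Mm = 2.046 × 10^8 m
GM = 3.921 × 10^15 m³/s²
Transfer ellipse: a_t = (r₁ + r₂)/2 = 1.1267 × 10^8 m
Circular speed at r₁: v₁ = √(GM/r₁) = 13749.7 m/s
Transfer speed at r₁ (periapsis): v₁ₜ = √(GM(2/r₁ − 1/a_t)) = 18528.6 m/s
(a) ΔV₁ = v₁ₜ − v₁ = 4778.88 m/s ≈ 4.779 km/s
Circular speed at r₂: v₂ = √(GM/r₂) = 4377.7 m/s
Transfer speed at r₂ (apoapsis): v₂ₜ = √(GM(2/r₂ − 1/a_t)) = 1878.22 m/s
(b) ΔV₂ = v₂ − v₂ₜ = 2499.48 m/s ≈ 2.499 km/s
(c) ΔV_total = ΔV₁ + ΔV₂ = 7278.36 m/s ≈ 7.278 km/s

Final answer:
(a) ΔV₁ = 4.779 km/s
(b) ΔV₂ = 2.499 km/s
(c) ΔV_total = 7.278 km/s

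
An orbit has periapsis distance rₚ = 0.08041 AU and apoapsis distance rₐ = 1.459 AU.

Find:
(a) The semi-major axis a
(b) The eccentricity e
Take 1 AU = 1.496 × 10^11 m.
rₚ = 0.08041 AU = 1.20293 × 10^10 m
rₐ = 1.459 AU = 2.18266 × 10^11 m
(a) a = (rₚ + rₐ)/2 = 1.15148 × 10^11 m ≈ 0.7697 AU
(b) e = (rₐ − rₚ)/(rₐ + rₚ) = (2.06237 × 10^11) / (2.30296 × 10^11) = 0.895531

Final answer:
(a) a = 0.7697 AU
(b) e = 0.8955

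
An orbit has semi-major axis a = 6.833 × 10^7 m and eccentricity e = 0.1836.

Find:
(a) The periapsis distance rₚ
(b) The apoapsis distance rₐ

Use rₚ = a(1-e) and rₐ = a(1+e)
a = 6.833 × 10^7 m
e = 0.1836:  1 − e = 0.8164,  1 + e = 1.1836
(a) rₚ = a(1 − e) = 6.833 × 10^7 m × 0.8164 = 5.57846 × 10^7 m ≈ 5.578 × 10^7 m
(b) rₐ = a(1 + e) = 6.833 × 10^7 m × 1.1836 = 8.08754 × 10^7 m ≈ 8.088 × 10^7 m

Final answer:
(a) rₚ = 5.578 × 10^7 m
(b) rₐ = 8.088 × 10^7 m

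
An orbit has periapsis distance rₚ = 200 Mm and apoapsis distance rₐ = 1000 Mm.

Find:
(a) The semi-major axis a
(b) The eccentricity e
rₚ = 200 Mm = 2 × 10^8 m
rₐ = 1000 Mm = 1 × 10^9 m
(a) a = (rₚ + rₐ)/2 = 6 × 10^8 m ≈ 600 Mm
(b) e = (rₐ − rₚ)/(rₐ + rₚ) = (8 × 10^8) / (1.2 × 10^9) = 0.666667

Final answer:
(a) a = 600 Mm
(b) e = 0.6667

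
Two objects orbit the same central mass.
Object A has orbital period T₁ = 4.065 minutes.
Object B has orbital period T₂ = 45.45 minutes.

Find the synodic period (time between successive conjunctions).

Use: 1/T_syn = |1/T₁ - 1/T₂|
T₁ = 4.065 minutes = 243.9 s
T₂ = 45.45 minutes = 2727 s
1/T₁ = 0.00410004 s⁻¹
1/T₂ = 0.000366703 s⁻¹
|1/T₁ − 1/T₂| = 0.00373334 s⁻¹
T_syn = 1 / |1/T₁ − 1/T₂| = 267.857 s ≈ 4.464 minutes

Final answer: T_syn = 4.464 minutes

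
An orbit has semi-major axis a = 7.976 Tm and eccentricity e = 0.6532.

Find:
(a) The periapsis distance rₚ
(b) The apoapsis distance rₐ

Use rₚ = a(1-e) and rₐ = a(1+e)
a = 7.976 Tm = 7.976 × 10^12 m
e = 0.6532:  1 − e = 0.3468,  1 + e = 1.6532
(a) rₚ = a(1 − e) = 7.976 × 10^12 m × 0.3468 = 2.76608 × 10^12 m ≈ 2.766 Tm
(b) rₐ = a(1 + e) = 7.976 × 10^12 m × 1.6532 = 1.31859 × 10^13 m ≈ 13.19 Tm

Final answer:
(a) rₚ = 2.766 Tm
(b) rₐ = 13.19 Tm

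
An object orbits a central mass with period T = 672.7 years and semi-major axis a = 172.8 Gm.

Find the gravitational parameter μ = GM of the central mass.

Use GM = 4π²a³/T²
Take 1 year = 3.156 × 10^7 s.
T = 672.7 years = 2.12304 × 10^10 s
a = 172.8 Gm = 1.728 × 10^11 m
a³ = 5.15978 × 10^33 m³
T² = 4.5073 × 10^20 s²
GM = 4π² × (5.15978 × 10^33) / (4.5073 × 10^20) = 4.51933 × 10^14 m³/s²
GM ≈ 4.519 × 10^14 m³/s²

Final answer: GM = 4.519 × 10^14 m³/s²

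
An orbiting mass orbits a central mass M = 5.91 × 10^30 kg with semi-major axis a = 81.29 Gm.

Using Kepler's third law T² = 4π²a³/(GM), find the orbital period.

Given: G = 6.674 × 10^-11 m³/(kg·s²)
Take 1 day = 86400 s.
M = 5.91 × 10^30 kg
GM = G × M = 6.674 × 10^-11 × 5.91 × 10^30 = 3.94433 × 10^20 m³/s²
a = 81.29 Gm = 8.129 × 10^10 m
a³ = 5.3717 × 10^32 m³
T = 2π √(a³/GM) = 2π √((5.3717 × 10^32) / (3.94433 × 10^20)) = 2π × 1.16699 × 10^6 s
T = 7.33244 × 10^6 s ≈ 84.87 days

Final answer: 84.87 days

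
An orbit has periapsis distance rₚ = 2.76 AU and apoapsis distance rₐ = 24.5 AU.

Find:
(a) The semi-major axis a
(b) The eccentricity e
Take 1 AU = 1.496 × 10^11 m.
rₚ = 2.76 AU = 4.12896 × 10^11 m
rₐ = 24.5 AU = 3.6652 × 10^12 m
(a) a = (rₚ + rₐ)/2 = 2.03905 × 10^12 m ≈ 13.63 AU
(b) e = (rₐ − rₚ)/(rₐ + rₚ) = (3.2523 × 10^12) / (4.0781 × 10^12) = 0.797506

Final answer:
(a) a = 13.63 AU
(b) e = 0.7975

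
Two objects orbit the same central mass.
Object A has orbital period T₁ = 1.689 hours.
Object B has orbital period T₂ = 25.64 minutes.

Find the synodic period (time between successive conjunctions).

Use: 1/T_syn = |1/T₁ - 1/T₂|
T₁ = 1.689 hours = 6080.4 s
T₂ = 25.64 minutes = 1538.4 s
1/T₁ = 0.000164463 s⁻¹
1/T₂ = 0.000650026 s⁻¹
|1/T₁ − 1/T₂| = 0.000485563 s⁻¹
T_syn = 1 / |1/T₁ − 1/T₂| = 2059.46 s ≈ 34.32 minutes

Final answer: T_syn = 34.32 minutes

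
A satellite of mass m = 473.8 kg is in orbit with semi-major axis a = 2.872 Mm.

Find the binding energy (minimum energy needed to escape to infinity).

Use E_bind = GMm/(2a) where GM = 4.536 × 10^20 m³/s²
a = 2.872 Mm = 2.872 × 10^6 m
GM = 4.536 × 10^20 m³/s²
m = 473.8 kg
GMm = 4.536 × 10^20 × 473.8 = 2.14916 × 10^23 m³·kg/s²
2a = 5.744 × 10^6 m
E_bind = GMm/(2a) = 3.74157 × 10^16 J ≈ 37.42 PJ

Final answer: 37.42 PJ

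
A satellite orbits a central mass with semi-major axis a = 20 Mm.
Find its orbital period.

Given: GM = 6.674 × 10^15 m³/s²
a = 20 Mm = 2 × 10^7 m
GM = 6.674 × 10^15 m³/s²
a³ = 8 × 10^21 m³
T = 2π √(a³/GM) = 2π √((8 × 10^21) / (6.674 × 10^15)) = 2π × 1094.84 s
T = 6879.1 s ≈ 1.911 hours

Final answer: 1.911 hours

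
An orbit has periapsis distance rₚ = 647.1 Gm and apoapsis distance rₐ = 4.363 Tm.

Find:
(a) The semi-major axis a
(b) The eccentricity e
rₚ = 647.1 Gm = 6.471 × 10^11 m
rₐ = 4.363 Tm = 4.363 × 10^12 m
(a) a = (rₚ + rₐ)/2 = 2.50505 × 10^12 m ≈ 2.505 Tm
(b) e = (rₐ − rₚ)/(rₐ + rₚ) = (3.7159 × 10^12) / (5.0101 × 10^12) = 0.741682

Final answer:
(a) a = 2.505 Tm
(b) e = 0.7417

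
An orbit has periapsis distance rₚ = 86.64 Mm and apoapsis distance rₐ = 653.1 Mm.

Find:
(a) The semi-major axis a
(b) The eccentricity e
rₚ = 86.64 Mm = 8.664 × 10^7 m
rₐ = 653.1 Mm = 6.531 × 10^8 m
(a) a = (rₚ + rₐ)/2 = 3.6987 × 10^8 m ≈ 369.9 Mm
(b) e = (rₐ − rₚ)/(rₐ + rₚ) = (5.6646 × 10^8) / (7.3974 × 10^8) = 0.765756

Final answer:
(a) a = 369.9 Mm
(b) e = 0.7658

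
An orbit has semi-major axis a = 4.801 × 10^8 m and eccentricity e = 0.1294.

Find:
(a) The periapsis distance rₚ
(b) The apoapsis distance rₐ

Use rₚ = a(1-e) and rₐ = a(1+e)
a = 4.801 × 10^8 m
e = 0.1294:  1 − e = 0.8706,  1 + e = 1.1294
(a) rₚ = a(1 − e) = 4.801 × 10^8 m × 0.8706 = 4.17975 × 10^8 m ≈ 4.18 × 10^8 m
(b) rₐ = a(1 + e) = 4.801 × 10^8 m × 1.1294 = 5.42225 × 10^8 m ≈ 5.422 × 10^8 m

Final answer:
(a) rₚ = 4.18 × 10^8 m
(b) rₐ = 5.422 × 10^8 m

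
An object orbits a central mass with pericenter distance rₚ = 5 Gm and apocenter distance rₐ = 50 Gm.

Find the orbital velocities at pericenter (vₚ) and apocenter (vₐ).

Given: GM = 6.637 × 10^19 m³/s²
rₚ = 5 Gm = 5 × 10^9 m
rₐ = 50 Gm = 5 × 10^10 m
GM = 6.637 × 10^19 m³/s²
a = (rₚ + rₐ)/2 = 2.75 × 10^10 m
Vis-viva: v² = GM (2/r − 1/a)
vₚ² = 6.637 × 10^19 × (4 × 10^-10 − 3.63636 × 10^-11) = 2.41345 × 10^10 m²/s²
vₚ = 155353 m/s ≈ 155.4 km/s
vₐ² = 6.637 × 10^19 × (4 × 10^-11 − 3.63636 × 10^-11) = 2.41345 × 10^8 m²/s²
vₐ = 15535.3 m/s ≈ 15.54 km/s

Final answer: vₚ = 155.4 km/s, vₐ = 15.54 km/s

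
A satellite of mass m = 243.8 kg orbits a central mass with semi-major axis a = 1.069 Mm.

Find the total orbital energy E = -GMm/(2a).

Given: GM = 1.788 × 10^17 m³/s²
a = 1.069 Mm = 1.069 × 10^6 m
GM = 1.788 × 10^17 m³/s²
2a = 2.138 × 10^6 m
GMm = 1.788 × 10^17 × 243.8 = 4.35914 × 10^19 m³·kg/s²
E = −GMm/(2a) = -2.03889 × 10^13 J ≈ -20.39 TJ

Final answer: -20.39 TJ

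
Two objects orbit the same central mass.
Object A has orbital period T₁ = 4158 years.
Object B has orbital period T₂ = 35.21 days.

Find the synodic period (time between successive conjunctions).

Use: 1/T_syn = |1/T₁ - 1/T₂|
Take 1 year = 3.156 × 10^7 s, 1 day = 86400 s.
T₁ = 4158 years = 1.31226 × 10^11 s
T₂ = 35.21 days = 3.04214 × 10^6 s
1/T₁ = 7.62041 × 10^-12 s⁻¹
1/T₂ = 3.28716 × 10^-7 s⁻¹
|1/T₁ − 1/T₂| = 3.28708 × 10^-7 s⁻¹
T_syn = 1 / |1/T₁ − 1/T₂| = 3.04221 × 10^6 s ≈ 35.21 days

Final answer: T_syn = 35.21 days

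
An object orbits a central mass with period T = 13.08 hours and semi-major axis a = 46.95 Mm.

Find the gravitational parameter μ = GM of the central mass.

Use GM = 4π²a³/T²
T = 13.08 hours = 47088 s
a = 46.95 Mm = 4.695 × 10^7 m
a³ = 1.03492 × 10^23 m³
T² = 2.21728 × 10^9 s²
GM = 4π² × (1.03492 × 10^23) / (2.21728 × 10^9) = 1.84266 × 10^15 m³/s²
GM ≈ 1.843 × 10^15 m³/s²

Final answer: GM = 1.843 × 10^15 m³/s²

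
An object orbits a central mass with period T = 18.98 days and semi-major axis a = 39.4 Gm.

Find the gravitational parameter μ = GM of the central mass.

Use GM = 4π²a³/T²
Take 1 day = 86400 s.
T = 18.98 days = 1.63987 × 10^6 s
a = 39.4 Gm = 3.94 × 10^10 m
a³ = 6.1163 × 10^31 m³
T² = 2.68918 × 10^12 s²
GM = 4π² × (6.1163 × 10^31) / (2.68918 × 10^12) = 8.97901 × 10^20 m³/s²
GM ≈ 8.979 × 10^20 m³/s²

Final answer: GM = 8.979 × 10^20 m³/s²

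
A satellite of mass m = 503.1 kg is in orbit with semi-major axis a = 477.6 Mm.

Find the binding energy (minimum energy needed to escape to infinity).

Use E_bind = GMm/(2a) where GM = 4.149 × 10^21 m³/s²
a = 477.6 Mm = 4.776 × 10^8 m
GM = 4.149 × 10^21 m³/s²
m = 503.1 kg
GMm = 4.149 × 10^21 × 503.1 = 2.08736 × 10^24 m³·kg/s²
2a = 9.552 × 10^8 m
E_bind = GMm/(2a) = 2.18526 × 10^15 J ≈ 2.185 PJ

Final answer: 2.185 PJ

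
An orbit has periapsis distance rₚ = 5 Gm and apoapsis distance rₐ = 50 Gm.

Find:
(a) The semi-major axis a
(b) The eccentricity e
rₚ = 5 Gm = 5 × 10^9 m
rₐ = 50 Gm = 5 × 10^10 m
(a) a = (rₚ + rₐ)/2 = 2.75 × 10^10 m ≈ 27.5 Gm
(b) e = (rₐ − rₚ)/(rₐ + rₚ) = (4.5 × 10^10) / (5.5 × 10^10) = 0.818182

Final answer:
(a) a = 27.5 Gm
(b) e = 0.8182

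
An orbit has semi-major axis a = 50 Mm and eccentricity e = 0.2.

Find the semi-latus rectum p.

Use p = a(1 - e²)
a = 50 Mm = 5 × 10^7 m
e = 0.2,  e² = 0.04,  1 − e² = 0.96
p = a(1 − e²) = 5 × 10^7 m × 0.96 = 4.8 × 10^7 m ≈ 48 Mm

Final answer: p = 48 Mm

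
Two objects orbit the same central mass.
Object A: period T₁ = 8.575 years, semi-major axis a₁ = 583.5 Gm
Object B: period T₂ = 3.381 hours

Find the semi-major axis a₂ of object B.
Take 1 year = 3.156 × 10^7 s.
T₁ = 8.575 years = 2.70627 × 10^8 s
T₂ = 3.381 hours = 12171.6 s
a₁ = 583.5 Gm = 5.835 × 10^11 m
Kepler's third law: (T₂/T₁)² = (a₂/a₁)³  ⇒  a₂ = a₁ (T₂/T₁)^(2/3)
T₂/T₁ = 4.49756 × 10^-5
(T₂/T₁)^(2/3) = 0.00126469
a₂ = 5.835 × 10^11 m × 0.00126469 = 7.37947 × 10^8 m ≈ 737.9 Mm

Final answer: a₂ = 737.9 Mm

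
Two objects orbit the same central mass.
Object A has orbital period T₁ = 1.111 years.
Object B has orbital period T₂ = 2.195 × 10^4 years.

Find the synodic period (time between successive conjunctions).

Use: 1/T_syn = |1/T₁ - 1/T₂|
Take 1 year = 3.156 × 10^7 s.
T₁ = 1.111 years = 3.50632 × 10^7 s
T₂ = 2.195 × 10^4 years = 6.92742 × 10^11 s
1/T₁ = 2.852 × 10^-8 s⁻¹
1/T₂ = 1.44354 × 10^-12 s⁻¹
|1/T₁ − 1/T₂| = 2.85185 × 10^-8 s⁻¹
T_syn = 1 / |1/T₁ − 1/T₂| = 3.50649 × 10^7 s ≈ 1.111 years

Final answer: T_syn = 1.111 years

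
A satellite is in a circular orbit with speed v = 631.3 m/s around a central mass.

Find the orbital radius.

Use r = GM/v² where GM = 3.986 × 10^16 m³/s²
v = 631.3 m/s
GM = 3.986 × 10^16 m³/s²
v² = 398540 m²/s²
r = GM/v² = (3.986 × 10^16) / 398540 = 1.00015 × 10^11 m ≈ 100 Gm

Final answer: 100 Gm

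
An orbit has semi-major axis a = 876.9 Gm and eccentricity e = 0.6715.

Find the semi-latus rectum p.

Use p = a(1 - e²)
a = 876.9 Gm = 8.769 × 10^11 m
e = 0.6715,  e² = 0.450912,  1 − e² = 0.549088
p = a(1 − e²) = 8.769 × 10^11 m × 0.549088 = 4.81495 × 10^11 m ≈ 481.5 Gm

Final answer: p = 481.5 Gm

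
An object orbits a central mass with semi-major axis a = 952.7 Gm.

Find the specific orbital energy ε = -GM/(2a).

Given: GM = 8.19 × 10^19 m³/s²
a = 952.7 Gm = 9.527 × 10^11 m
GM = 8.19 × 10^19 m³/s²
2a = 1.9054 × 10^12 m
ε = −GM/(2a) = -4.29831 × 10^7 J/kg ≈ -42.98 MJ/kg

Final answer: -42.98 MJ/kg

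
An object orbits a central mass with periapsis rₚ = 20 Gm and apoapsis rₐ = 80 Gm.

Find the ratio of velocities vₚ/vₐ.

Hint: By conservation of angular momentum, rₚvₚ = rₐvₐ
rₚ = 20 Gm = 2 × 10^10 m
rₐ = 80 Gm = 8 × 10^10 m
rₚvₚ = rₐvₐ  ⇒  vₚ/vₐ = rₐ/rₚ
vₚ/vₐ = (8 × 10^10) / (2 × 10^10) = 4

Final answer: vₚ/vₐ = 4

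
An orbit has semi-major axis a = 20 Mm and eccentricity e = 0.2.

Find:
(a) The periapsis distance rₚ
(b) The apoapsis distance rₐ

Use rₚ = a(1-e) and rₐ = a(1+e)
a = 20 Mm = 2 × 10^7 m
e = 0.2:  1 − e = 0.8,  1 + e = 1.2
(a) rₚ = a(1 − e) = 2 × 10^7 m × 0.8 = 1.6 × 10^7 m ≈ 16 Mm
(b) rₐ = a(1 + e) = 2 × 10^7 m × 1.2 = 2.4 × 10^7 m ≈ 24 Mm

Final answer:
(a) rₚ = 16 Mm
(b) rₐ = 24 Mm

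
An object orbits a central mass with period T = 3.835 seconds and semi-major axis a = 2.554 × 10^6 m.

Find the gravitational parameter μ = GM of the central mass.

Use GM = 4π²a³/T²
T = 3.835 seconds
a = 2.554 × 10^6 m
a³ = 1.66595 × 10^19 m³
T² = 14.7072 s²
GM = 4π² × (1.66595 × 10^19) / 14.7072 = 4.4719 × 10^19 m³/s²
GM ≈ 4.472 × 10^19 m³/s²

Final answer: GM = 4.472 × 10^19 m³/s²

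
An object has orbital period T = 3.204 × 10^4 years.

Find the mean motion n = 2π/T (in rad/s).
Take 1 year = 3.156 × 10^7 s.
T = 3.204 × 10^4 years = 1.01118 × 10^12 s
n = 2π / (1.01118 × 10^12 s) = 6.2137 × 10^-12 rad/s ≈ 6.214 × 10^-12 rad/s

Final answer: n = 6.214 × 10^-12 rad/s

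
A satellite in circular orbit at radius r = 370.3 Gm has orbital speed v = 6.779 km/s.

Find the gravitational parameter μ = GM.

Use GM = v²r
r = 370.3 Gm = 3.703 × 10^11 m
v = 6.779 km/s = 6779 m/s
v² = 4.59548 × 10^7 m²/s²
GM = v²r = 4.59548 × 10^7 × 3.703 × 10^11 = 1.70171 × 10^19 m³/s²
GM ≈ 1.702 × 10^19 m³/s²

Final answer: GM = 1.702 × 10^19 m³/s²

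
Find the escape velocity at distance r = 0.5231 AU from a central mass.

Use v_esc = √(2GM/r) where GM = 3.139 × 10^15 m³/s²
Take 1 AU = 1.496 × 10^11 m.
r = 0.5231 AU = 7.82558 × 10^10 m
GM = 3.139 × 10^15 m³/s²
2GM/r = 2 × (3.139 × 10^15) / (7.82558 × 10^10) = 80224.1 m²/s²
v_esc = √(2GM/r) = 283.239 m/s ≈ 283.2 m/s

Final answer: 283.2 m/s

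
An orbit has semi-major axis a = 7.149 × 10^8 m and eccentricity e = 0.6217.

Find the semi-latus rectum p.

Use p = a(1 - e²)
a = 7.149 × 10^8 m
e = 0.6217,  e² = 0.386511,  1 − e² = 0.613489
p = a(1 − e²) = 7.149 × 10^8 m × 0.613489 = 4.38583 × 10^8 m ≈ 4.386 × 10^8 m

Final answer: p = 4.386 × 10^8 m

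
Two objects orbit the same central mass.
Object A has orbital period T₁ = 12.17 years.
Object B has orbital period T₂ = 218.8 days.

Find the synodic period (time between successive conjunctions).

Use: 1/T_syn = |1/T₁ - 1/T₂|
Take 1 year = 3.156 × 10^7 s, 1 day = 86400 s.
T₁ = 12.17 years = 3.84085 × 10^8 s
T₂ = 218.8 days = 1.89043 × 10^7 s
1/T₁ = 2.60359 × 10^-9 s⁻¹
1/T₂ = 5.2898 × 10^-8 s⁻¹
|1/T₁ − 1/T₂| = 5.02944 × 10^-8 s⁻¹
T_syn = 1 / |1/T₁ − 1/T₂| = 1.98829 × 10^7 s ≈ 230.1 days

Final answer: T_syn = 230.1 days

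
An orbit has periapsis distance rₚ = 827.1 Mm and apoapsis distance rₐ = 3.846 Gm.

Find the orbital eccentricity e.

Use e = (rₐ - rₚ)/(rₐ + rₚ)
rₚ = 827.1 Mm = 8.271 × 10^8 m
rₐ = 3.846 Gm = 3.846 × 10^9 m
rₐ − rₚ = 3.0189 × 10^9 m
rₐ + rₚ = 4.6731 × 10^9 m
e = (rₐ − rₚ)/(rₐ + rₚ) = 0.646017

Final answer: e = 0.646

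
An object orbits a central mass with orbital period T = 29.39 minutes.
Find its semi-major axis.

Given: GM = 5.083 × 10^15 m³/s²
T = 29.39 minutes = 1763.4 s
GM = 5.083 × 10^15 m³/s²
Kepler's third law: a³ = GM T² / (4π²)
T² = 3.10958 × 10^6 s²
a³ = (5.083 × 10^15) × (3.10958 × 10^6) / (4π²) = 4.0037 × 10^20 m³
a = (a³)^(1/3) = 7.37034 × 10^6 m ≈ 7.37 Mm

Final answer: 7.37 Mm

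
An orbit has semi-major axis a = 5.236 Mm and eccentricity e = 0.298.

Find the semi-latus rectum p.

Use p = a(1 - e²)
a = 5.236 Mm = 5.236 × 10^6 m
e = 0.298,  e² = 0.088804,  1 − e² = 0.911196
p = a(1 − e²) = 5.236 × 10^6 m × 0.911196 = 4.77102 × 10^6 m ≈ 4.771 Mm

Final answer: p = 4.771 Mm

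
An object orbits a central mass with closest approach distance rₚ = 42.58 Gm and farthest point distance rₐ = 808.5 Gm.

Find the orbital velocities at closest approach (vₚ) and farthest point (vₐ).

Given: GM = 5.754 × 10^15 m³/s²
rₚ = 42.58 Gm = 4.258 × 10^10 m
rₐ = 808.5 Gm = 8.085 × 10^11 m
GM = 5.754 × 10^15 m³/s²
a = (rₚ + rₐ)/2 = 4.2554 × 10^11 m
Vis-viva: v² = GM (2/r − 1/a)
vₚ² = 5.754 × 10^15 × (4.69704 × 10^-11 − 2.34996 × 10^-12) = 256746 m²/s²
vₚ = 506.701 m/s ≈ 506.7 m/s
vₐ² = 5.754 × 10^15 × (2.47372 × 10^-12 − 2.34996 × 10^-12) = 712.123 m²/s²
vₐ = 26.6856 m/s ≈ 26.69 m/s

Final answer: vₚ = 506.7 m/s, vₐ = 26.69 m/s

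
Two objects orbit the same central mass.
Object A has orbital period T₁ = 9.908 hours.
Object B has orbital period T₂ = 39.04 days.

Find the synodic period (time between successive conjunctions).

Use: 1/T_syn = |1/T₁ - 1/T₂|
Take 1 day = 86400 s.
T₁ = 9.908 hours = 35668.8 s
T₂ = 39.04 days = 3.37306 × 10^6 s
1/T₁ = 2.80357 × 10^-5 s⁻¹
1/T₂ = 2.96467 × 10^-7 s⁻¹
|1/T₁ − 1/T₂| = 2.77392 × 10^-5 s⁻¹
T_syn = 1 / |1/T₁ − 1/T₂| = 36050 s ≈ 10.01 hours

Final answer: T_syn = 10.01 hours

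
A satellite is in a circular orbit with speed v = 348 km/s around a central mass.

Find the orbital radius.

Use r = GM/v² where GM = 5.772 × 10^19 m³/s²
v = 348 km/s = 348000 m/s
GM = 5.772 × 10^19 m³/s²
v² = 1.21104 × 10^11 m²/s²
r = GM/v² = (5.772 × 10^19) / (1.21104 × 10^11) = 4.76615 × 10^8 m ≈ 4.766 × 10^8 m

Final answer: 4.766 × 10^8 m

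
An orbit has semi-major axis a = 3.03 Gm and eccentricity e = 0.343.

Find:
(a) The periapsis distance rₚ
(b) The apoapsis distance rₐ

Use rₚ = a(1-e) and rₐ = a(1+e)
a = 3.03 Gm = 3.03 × 10^9 m
e = 0.343:  1 − e = 0.657,  1 + e = 1.343
(a) rₚ = a(1 − e) = 3.03 × 10^9 m × 0.657 = 1.99071 × 10^9 m ≈ 1.991 Gm
(b) rₐ = a(1 + e) = 3.03 × 10^9 m × 1.343 = 4.06929 × 10^9 m ≈ 4.069 Gm

Final answer:
(a) rₚ = 1.991 Gm
(b) rₐ = 4.069 Gm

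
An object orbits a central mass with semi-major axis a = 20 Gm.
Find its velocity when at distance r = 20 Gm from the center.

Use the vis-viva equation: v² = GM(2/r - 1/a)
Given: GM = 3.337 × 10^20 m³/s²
a = 20 Gm = 2 × 10^10 m
r = 20 Gm = 2 × 10^10 m
GM = 3.337 × 10^20 m³/s²
2/r − 1/a = 1 × 10^-10 − 5 × 10^-11 = 5 × 10^-11 m⁻¹
v² = GM (2/r − 1/a) = 1.6685 × 10^10 m²/s²
v = 129170 m/s ≈ 129.2 km/s

Final answer: 129.2 km/s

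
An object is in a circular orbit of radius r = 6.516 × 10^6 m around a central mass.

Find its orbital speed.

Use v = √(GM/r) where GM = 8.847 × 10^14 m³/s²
r = 6.516 × 10^6 m
GM = 8.847 × 10^14 m³/s²
GM/r = (8.847 × 10^14) / (6.516 × 10^6) = 1.35773 × 10^8 m²/s²
v = √(GM/r) = 11652.2 m/s ≈ 11.65 km/s

Final answer: 11.65 km/s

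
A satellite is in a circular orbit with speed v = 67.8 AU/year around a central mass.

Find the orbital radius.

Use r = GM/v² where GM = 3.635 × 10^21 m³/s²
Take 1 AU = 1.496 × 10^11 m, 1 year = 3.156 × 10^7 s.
v = 67.8 AU/year = 321384 m/s
GM = 3.635 × 10^21 m³/s²
v² = 1.03288 × 10^11 m²/s²
r = GM/v² = (3.635 × 10^21) / (1.03288 × 10^11) = 3.5193 × 10^10 m ≈ 0.2352 AU

Final answer: 0.2352 AU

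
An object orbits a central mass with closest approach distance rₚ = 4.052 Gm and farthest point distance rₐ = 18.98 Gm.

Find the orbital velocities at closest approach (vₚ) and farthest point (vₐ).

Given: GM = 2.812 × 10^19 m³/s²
rₚ = 4.052 Gm = 4.052 × 10^9 m
rₐ = 18.98 Gm = 1.898 × 10^10 m
GM = 2.812 × 10^19 m³/s²
a = (rₚ + rₐ)/2 = 1.1516 × 10^10 m
Vis-viva: v² = GM (2/r − 1/a)
vₚ² = 2.812 × 10^19 × (4.93583 × 10^-10 − 8.68357 × 10^-11) = 1.14377 × 10^10 m²/s²
vₚ = 106947 m/s ≈ 106.9 km/s
vₐ² = 2.812 × 10^19 × (1.05374 × 10^-10 − 8.68357 × 10^-11) = 5.21299 × 10^8 m²/s²
vₐ = 22832 m/s ≈ 22.83 km/s

Final answer: vₚ = 106.9 km/s, vₐ = 22.83 km/s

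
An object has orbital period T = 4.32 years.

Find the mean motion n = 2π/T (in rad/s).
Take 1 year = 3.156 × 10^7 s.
T = 4.32 years = 1.36339 × 10^8 s
n = 2π / (1.36339 × 10^8 s) = 4.6085 × 10^-8 rad/s ≈ 4.608 × 10^-8 rad/s

Final answer: n = 4.608 × 10^-8 rad/s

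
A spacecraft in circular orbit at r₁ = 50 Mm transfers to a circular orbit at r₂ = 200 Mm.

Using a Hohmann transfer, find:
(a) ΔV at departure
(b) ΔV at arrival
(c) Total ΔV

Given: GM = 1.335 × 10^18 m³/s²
r₁ = 50 Mm = 5 × 10^7 m
r₂ = 200 Mm = 2 × 10^8 m
GM = 1.335 × 10^18 m³/s²
Transfer ellipse: a_t = (r₁ + r₂)/2 = 1.25 × 10^8 m
Circular speed at r₁: v₁ = √(GM/r₁) = 163401 m/s
Transfer speed at r₁ (periapsis): v₁ₜ = √(GM(2/r₁ − 1/a_t)) = 206688 m/s
(a) ΔV₁ = v₁ₜ − v₁ = 43286.8 m/s ≈ 43.29 km/s
Circular speed at r₂: v₂ = √(GM/r₂) = 81700.7 m/s
Transfer speed at r₂ (apoapsis): v₂ₜ = √(GM(2/r₂ − 1/a_t)) = 51672 m/s
(b) ΔV₂ = v₂ − v₂ₜ = 30028.6 m/s ≈ 30.03 km/s
(c) ΔV_total = ΔV₁ + ΔV₂ = 73315.5 m/s ≈ 73.32 km/s

Final answer:
(a) ΔV₁ = 43.29 km/s
(b) ΔV₂ = 30.03 km/s
(c) ΔV_total = 73.32 km/s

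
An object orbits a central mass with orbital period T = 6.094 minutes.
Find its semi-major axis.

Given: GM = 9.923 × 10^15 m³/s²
T = 6.094 minutes = 365.64 s
GM = 9.923 × 10^15 m³/s²
Kepler's third law: a³ = GM T² / (4π²)
T² = 133693 s²
a³ = (9.923 × 10^15) × 133693 / (4π²) = 3.3604 × 10^19 m³
a = (a³)^(1/3) = 3.22698 × 10^6 m ≈ 3.227 × 10^6 m

Final answer: 3.227 × 10^6 m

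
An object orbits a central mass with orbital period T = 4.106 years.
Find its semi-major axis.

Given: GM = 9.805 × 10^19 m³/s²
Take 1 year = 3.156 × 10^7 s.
T = 4.106 years = 1.29585 × 10^8 s
GM = 9.805 × 10^19 m³/s²
Kepler's third law: a³ = GM T² / (4π²)
T² = 1.67924 × 10^16 s²
a³ = (9.805 × 10^19) × (1.67924 × 10^16) / (4π²) = 4.17061 × 10^34 m³
a = (a³)^(1/3) = 3.4679 × 10^11 m ≈ 346.8 Gm

Final answer: 346.8 Gm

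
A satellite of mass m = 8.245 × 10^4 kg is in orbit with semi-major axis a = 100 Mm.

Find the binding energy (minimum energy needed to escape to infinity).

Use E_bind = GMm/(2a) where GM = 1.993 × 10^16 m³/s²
a = 100 Mm = 1 × 10^8 m
GM = 1.993 × 10^16 m³/s²
m = 8.245 × 10^4 kg
GMm = 1.993 × 10^16 × 82450 = 1.64323 × 10^21 m³·kg/s²
2a = 2 × 10^8 m
E_bind = GMm/(2a) = 8.21614 × 10^12 J ≈ 8.216 TJ

Final answer: 8.216 TJ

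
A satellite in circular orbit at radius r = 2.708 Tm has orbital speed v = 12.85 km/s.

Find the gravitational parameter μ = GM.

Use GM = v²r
r = 2.708 Tm = 2.708 × 10^12 m
v = 12.85 km/s = 12850 m/s
v² = 1.65122 × 10^8 m²/s²
GM = v²r = 1.65122 × 10^8 × 2.708 × 10^12 = 4.47152 × 10^20 m³/s²
GM ≈ 4.472 × 10^20 m³/s²

Final answer: GM = 4.472 × 10^20 m³/s²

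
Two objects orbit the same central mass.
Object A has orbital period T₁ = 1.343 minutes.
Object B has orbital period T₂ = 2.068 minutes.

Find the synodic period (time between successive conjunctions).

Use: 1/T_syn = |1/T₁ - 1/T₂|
T₁ = 1.343 minutes = 80.58 s
T₂ = 2.068 minutes = 124.08 s
1/T₁ = 0.01241 s⁻¹
1/T₂ = 0.00805932 s⁻¹
|1/T₁ − 1/T₂| = 0.00435071 s⁻¹
T_syn = 1 / |1/T₁ − 1/T₂| = 229.848 s ≈ 3.831 minutes

Final answer: T_syn = 3.831 minutes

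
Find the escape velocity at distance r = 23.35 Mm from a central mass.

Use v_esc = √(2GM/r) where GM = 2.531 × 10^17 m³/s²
r = 23.35 Mm = 2.335 × 10^7 m
GM = 2.531 × 10^17 m³/s²
2GM/r = 2 × (2.531 × 10^17) / (2.335 × 10^7) = 2.16788 × 10^10 m²/s²
v_esc = √(2GM/r) = 147237 m/s ≈ 147.2 km/s

Final answer: 147.2 km/s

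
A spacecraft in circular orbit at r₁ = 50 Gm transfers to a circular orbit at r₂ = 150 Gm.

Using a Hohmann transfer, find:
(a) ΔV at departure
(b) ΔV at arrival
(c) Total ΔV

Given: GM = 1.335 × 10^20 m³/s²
r₁ = 50 Gm = 5 × 10^10 m
r₂ = 150 Gm = 1.5 × 10^11 m
GM = 1.335 × 10^20 m³/s²
Transfer ellipse: a_t = (r₁ + r₂)/2 = 1 × 10^11 m
Circular speed at r₁: v₁ = √(GM/r₁) = 51672 m/s
Transfer speed at r₁ (periapsis): v₁ₜ = √(GM(2/r₁ − 1/a_t)) = 63285.1 m/s
(a) ΔV₁ = v₁ₜ − v₁ = 11613 m/s ≈ 11.61 km/s
Circular speed at r₂: v₂ = √(GM/r₂) = 29832.9 m/s
Transfer speed at r₂ (apoapsis): v₂ₜ = √(GM(2/r₂ − 1/a_t)) = 21095 m/s
(b) ΔV₂ = v₂ − v₂ₜ = 8737.84 m/s ≈ 8.738 km/s
(c) ΔV_total = ΔV₁ + ΔV₂ = 20350.9 m/s ≈ 20.35 km/s

Final answer:
(a) ΔV₁ = 11.61 km/s
(b) ΔV₂ = 8.738 km/s
(c) ΔV_total = 20.35 km/s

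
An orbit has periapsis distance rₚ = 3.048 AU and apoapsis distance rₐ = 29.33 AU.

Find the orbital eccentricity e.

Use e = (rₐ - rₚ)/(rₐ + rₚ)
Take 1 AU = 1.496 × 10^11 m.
rₚ = 3.048 AU = 4.55981 × 10^11 m
rₐ = 29.33 AU = 4.38777 × 10^12 m
rₐ − rₚ = 3.93179 × 10^12 m
rₐ + rₚ = 4.84375 × 10^12 m
e = (rₐ − rₚ)/(rₐ + rₚ) = 0.811724

Final answer: e = 0.8117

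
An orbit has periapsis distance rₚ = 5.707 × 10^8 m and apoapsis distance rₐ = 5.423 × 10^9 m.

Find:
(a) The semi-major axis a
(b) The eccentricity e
rₚ = 5.707 × 10^8 m
rₐ = 5.423 × 10^9 m
(a) a = (rₚ + rₐ)/2 = 2.99685 × 10^9 m ≈ 2.997 × 10^9 m
(b) e = (rₐ − rₚ)/(rₐ + rₚ) = (4.8523 × 10^9) / (5.9937 × 10^9) = 0.809567

Final answer:
(a) a = 2.997 × 10^9 m
(b) e = 0.8096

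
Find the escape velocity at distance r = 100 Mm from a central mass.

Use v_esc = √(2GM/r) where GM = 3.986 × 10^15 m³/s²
r = 100 Mm = 1 × 10^8 m
GM = 3.986 × 10^15 m³/s²
2GM/r = 2 × (3.986 × 10^15) / (1 × 10^8) = 7.972 × 10^7 m²/s²
v_esc = √(2GM/r) = 8928.61 m/s ≈ 8.929 km/s

Final answer: 8.929 km/s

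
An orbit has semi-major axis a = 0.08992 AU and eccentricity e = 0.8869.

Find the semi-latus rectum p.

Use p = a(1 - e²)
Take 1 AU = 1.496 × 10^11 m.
a = 0.08992 AU = 1.3452 × 10^10 m
e = 0.8869,  e² = 0.786592,  1 − e² = 0.213408
p = a(1 − e²) = 1.3452 × 10^10 m × 0.213408 = 2.87078 × 10^9 m ≈ 0.01919 AU

Final answer: p = 0.01919 AU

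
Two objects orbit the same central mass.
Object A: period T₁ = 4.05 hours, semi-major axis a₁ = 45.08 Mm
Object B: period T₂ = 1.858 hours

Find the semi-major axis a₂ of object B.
T₁ = 4.05 hours = 14580 s
T₂ = 1.858 hours = 6688.8 s
a₁ = 45.08 Mm = 4.508 × 10^7 m
Kepler's third law: (T₂/T₁)² = (a₂/a₁)³  ⇒  a₂ = a₁ (T₂/T₁)^(2/3)
T₂/T₁ = 0.458765
(T₂/T₁)^(2/3) = 0.594831
a₂ = 4.508 × 10^7 m × 0.594831 = 2.6815 × 10^7 m ≈ 26.81 Mm

Final answer: a₂ = 26.81 Mm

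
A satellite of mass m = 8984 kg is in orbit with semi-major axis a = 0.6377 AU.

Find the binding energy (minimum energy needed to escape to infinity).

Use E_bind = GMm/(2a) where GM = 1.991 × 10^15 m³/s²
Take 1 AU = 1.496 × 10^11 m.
a = 0.6377 AU = 9.53999 × 10^10 m
GM = 1.991 × 10^15 m³/s²
m = 8984 kg
GMm = 1.991 × 10^15 × 8984 = 1.78871 × 10^19 m³·kg/s²
2a = 1.908 × 10^11 m
E_bind = GMm/(2a) = 9.37482 × 10^7 J ≈ 93.75 MJ

Final answer: 93.75 MJ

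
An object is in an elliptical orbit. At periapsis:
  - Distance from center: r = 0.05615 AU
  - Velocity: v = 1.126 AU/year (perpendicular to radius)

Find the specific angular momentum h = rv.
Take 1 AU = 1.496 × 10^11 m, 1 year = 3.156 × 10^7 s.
r = 0.05615 AU = 8.40004 × 10^9 m
v = 1.126 AU/year = 5337.44 m/s
h = rv = 8.40004 × 10^9 × 5337.44 = 4.48347 × 10^13 m²/s ≈ 4.483 × 10^13 m²/s

Final answer: h = 4.483 × 10^13 m²/s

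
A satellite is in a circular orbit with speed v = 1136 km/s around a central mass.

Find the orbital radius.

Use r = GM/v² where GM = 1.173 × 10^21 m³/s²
v = 1136 km/s = 1.136 × 10^6 m/s
GM = 1.173 × 10^21 m³/s²
v² = 1.2905 × 10^12 m²/s²
r = GM/v² = (1.173 × 10^21) / (1.2905 × 10^12) = 9.08953 × 10^8 m ≈ 909 Mm

Final answer: 909 Mm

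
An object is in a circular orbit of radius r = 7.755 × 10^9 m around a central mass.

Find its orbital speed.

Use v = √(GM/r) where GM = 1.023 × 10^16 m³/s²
r = 7.755 × 10^9 m
GM = 1.023 × 10^16 m³/s²
GM/r = (1.023 × 10^16) / (7.755 × 10^9) = 1.31915 × 10^6 m²/s²
v = √(GM/r) = 1148.54 m/s ≈ 1.149 km/s

Final answer: 1.149 km/s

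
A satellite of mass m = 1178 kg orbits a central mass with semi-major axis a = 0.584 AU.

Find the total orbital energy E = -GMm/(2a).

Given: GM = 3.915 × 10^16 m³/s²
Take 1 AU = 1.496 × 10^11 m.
a = 0.584 AU = 8.73664 × 10^10 m
GM = 3.915 × 10^16 m³/s²
2a = 1.74733 × 10^11 m
GMm = 3.915 × 10^16 × 1178 = 4.61187 × 10^19 m³·kg/s²
E = −GMm/(2a) = -2.63938 × 10^8 J ≈ -263.9 MJ

Final answer: -263.9 MJ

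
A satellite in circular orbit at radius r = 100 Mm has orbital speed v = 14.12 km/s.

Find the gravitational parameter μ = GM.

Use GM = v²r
r = 100 Mm = 1 × 10^8 m
v = 14.12 km/s = 14120 m/s
v² = 1.99374 × 10^8 m²/s²
GM = v²r = 1.99374 × 10^8 × 1 × 10^8 = 1.99374 × 10^16 m³/s²
GM ≈ 1.994 × 10^16 m³/s²

Final answer: GM = 1.994 × 10^16 m³/s²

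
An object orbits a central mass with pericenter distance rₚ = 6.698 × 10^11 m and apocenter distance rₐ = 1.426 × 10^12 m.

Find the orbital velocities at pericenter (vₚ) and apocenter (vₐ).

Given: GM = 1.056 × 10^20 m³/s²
rₚ = 6.698 × 10^11 m
rₐ = 1.426 × 10^12 m
GM = 1.056 × 10^20 m³/s²
a = (rₚ + rₐ)/2 = 1.0479 × 10^12 m
Vis-viva: v² = GM (2/r − 1/a)
vₚ² = 1.056 × 10^20 × (2.98597 × 10^-12 − 9.5429 × 10^-13) = 2.14545 × 10^8 m²/s²
vₚ = 14647.4 m/s ≈ 14.65 km/s
vₐ² = 1.056 × 10^20 × (1.40252 × 10^-12 − 9.5429 × 10^-13) = 4.73336 × 10^7 m²/s²
vₐ = 6879.94 m/s ≈ 6.88 km/s

Final answer: vₚ = 14.65 km/s, vₐ = 6.88 km/s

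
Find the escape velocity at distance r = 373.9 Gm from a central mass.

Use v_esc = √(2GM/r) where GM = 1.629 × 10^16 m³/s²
r = 373.9 Gm = 3.739 × 10^11 m
GM = 1.629 × 10^16 m³/s²
2GM/r = 2 × (1.629 × 10^16) / (3.739 × 10^11) = 87135.6 m²/s²
v_esc = √(2GM/r) = 295.187 m/s ≈ 295.2 m/s

Final answer: 295.2 m/s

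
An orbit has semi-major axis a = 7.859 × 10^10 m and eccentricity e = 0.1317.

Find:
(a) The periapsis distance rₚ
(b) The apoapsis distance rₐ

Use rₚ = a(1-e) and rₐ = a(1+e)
a = 7.859 × 10^10 m
e = 0.1317:  1 − e = 0.8683,  1 + e = 1.1317
(a) rₚ = a(1 − e) = 7.859 × 10^10 m × 0.8683 = 6.82397 × 10^10 m ≈ 6.824 × 10^10 m
(b) rₐ = a(1 + e) = 7.859 × 10^10 m × 1.1317 = 8.89403 × 10^10 m ≈ 8.894 × 10^10 m

Final answer:
(a) rₚ = 6.824 × 10^10 m
(b) rₐ = 8.894 × 10^10 m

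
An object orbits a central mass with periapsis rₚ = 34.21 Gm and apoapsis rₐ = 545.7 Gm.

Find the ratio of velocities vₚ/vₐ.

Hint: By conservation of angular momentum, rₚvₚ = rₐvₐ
rₚ = 34.21 Gm = 3.421 × 10^10 m
rₐ = 545.7 Gm = 5.457 × 10^11 m
rₚvₚ = rₐvₐ  ⇒  vₚ/vₐ = rₐ/rₚ
vₚ/vₐ = (5.457 × 10^11) / (3.421 × 10^10) = 15.9515

Final answer: vₚ/vₐ = 15.95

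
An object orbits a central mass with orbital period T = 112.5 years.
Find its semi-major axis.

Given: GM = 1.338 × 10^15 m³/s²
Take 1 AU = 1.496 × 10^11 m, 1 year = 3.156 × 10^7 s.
T = 112.5 years = 3.5505 × 10^9 s
GM = 1.338 × 10^15 m³/s²
Kepler's third law: a³ = GM T² / (4π²)
T² = 1.26061 × 10^19 s²
a³ = (1.338 × 10^15) × (1.26061 × 10^19) / (4π²) = 4.27243 × 10^32 m³
a = (a³)^(1/3) = 7.53168 × 10^10 m ≈ 0.5035 AU

Final answer: 0.5035 AU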